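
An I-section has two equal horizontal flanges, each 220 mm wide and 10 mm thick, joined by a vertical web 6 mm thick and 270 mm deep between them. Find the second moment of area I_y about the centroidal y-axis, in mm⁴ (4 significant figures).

Decompose the section into non-overlapping parts with the origin at the bottom-left of its bounding rectangle.
Bottom flange: 220 × 10, A = 2 200 mm², x = 110 mm, Ī = 8 873 333 mm⁴.
Web: 6 × 270, A = 1 620 mm², x = 110 mm, Ī = 4 860 mm⁴.
Top flange: 220 × 10, A = 2 200 mm², x = 110 mm, Ī = 8 873 333 mm⁴.
By symmetry the centroid is at mid-width, x̄ = 110 mm.
All pieces are centred on the centroidal y-axis, so I = ΣĪ = 17 751 527 mm⁴.

I_y ≈ 1.775 × 10⁷ mm⁴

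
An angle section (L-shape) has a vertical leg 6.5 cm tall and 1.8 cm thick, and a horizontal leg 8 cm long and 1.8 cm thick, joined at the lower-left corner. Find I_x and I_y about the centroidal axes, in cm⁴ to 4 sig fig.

I_x ≈ 75.75 cm⁴, I_y ≈ 130.3 cm⁴

Split into non-overlapping primitives; take the origin at the lower-left of the bounding box.
Vertical leg: 1.8 × 6.5, A = 11.7 cm², y = 3.25 cm, Ī = 41.1938 cm⁴.
Horizontal leg (remainder): 6.2 × 1.8, A = 11.16 cm², y = 0.9 cm, Ī = 3.0132 cm⁴.
Centroid: ȳ = ΣA·y / ΣA = 2.10276 cm.
Transfer each piece to the centroidal x-axis using Ī + A·d² with d = y − 2.10276:
  vertical leg: d = 1.14724 cm → contributes +56.5929 cm⁴
  horizontal leg (remainder): d = -1.20276 cm → contributes +19.1575 cm⁴
Total I = 75.7504 cm⁴.
For the y-axis: x̄ = 2.85276 cm.
Repeating about the centroidal y-axis gives I_y = 130.297 cm⁴.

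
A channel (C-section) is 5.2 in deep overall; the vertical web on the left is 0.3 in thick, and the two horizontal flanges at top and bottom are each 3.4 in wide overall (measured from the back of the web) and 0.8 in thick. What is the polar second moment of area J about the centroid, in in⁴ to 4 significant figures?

Split into non-overlapping primitives; take the origin at the lower-left of the bounding box.
Web: 0.3 × 5.2, A = 1.56 in², y = 2.6 in, Ī = 3.5152 in⁴.
Top flange (beyond web): 3.1 × 0.8, A = 2.48 in², y = 4.8 in, Ī = 0.132267 in⁴.
Bottom flange (beyond web): 3.1 × 0.8, A = 2.48 in², y = 0.4 in, Ī = 0.132267 in⁴.
By symmetry the centroid is at mid-height, ȳ = 2.6 in.
Transfer each piece to the centroidal x-axis using Ī + A·d² with d = y − 2.6:
  web: d = 0 in → contributes +3.5152 in⁴
  top flange (beyond web): d = 2.2 in → contributes +12.1355 in⁴
  bottom flange (beyond web): d = -2.2 in → contributes +12.1355 in⁴
Total I = 27.7861 in⁴.
For the y-axis: x̄ = 1.44325 in.
Repeating about the centroidal y-axis gives I_y = 7.41354 in⁴.
Polar second moment: J = I_x + I_y = 35.1997 in⁴.

J ≈ 35.20 in⁴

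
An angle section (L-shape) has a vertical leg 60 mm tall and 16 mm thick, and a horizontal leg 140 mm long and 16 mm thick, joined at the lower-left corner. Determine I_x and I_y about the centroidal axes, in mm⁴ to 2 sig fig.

Split into non-overlapping primitives; take the origin at the lower-left of the bounding box.
Vertical leg: 16 × 60, A = 960 mm², y = 30 mm, Ī = 288 000 mm⁴.
Horizontal leg (remainder): 124 × 16, A = 1 984 mm², y = 8 mm, Ī = 42 325 mm⁴.
Centroid: ȳ = ΣA·y / ΣA = 15.17 mm.
Transfer each piece to the centroidal x-axis using Ī + A·d² with d = y − 15.17:
  vertical leg: d = 14.83 mm → contributes +499 020 mm⁴
  horizontal leg (remainder): d = -7.174 mm → contributes +144 432 mm⁴
Total I = 643 452 mm⁴.
For the y-axis: x̄ = 55.17 mm.
Repeating about the centroidal y-axis gives I_y = 5 732 732 mm⁴.

I_x ≈ 6.4 × 10⁵ mm⁴, I_y ≈ 5.7 × 10⁶ mm⁴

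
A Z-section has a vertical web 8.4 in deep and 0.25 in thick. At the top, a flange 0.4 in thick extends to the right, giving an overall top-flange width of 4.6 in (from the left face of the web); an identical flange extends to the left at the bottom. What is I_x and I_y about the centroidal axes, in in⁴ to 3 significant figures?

Break the section into simple shapes (no overlaps), measuring from the bottom-left corner of the bounding box.
Web: 0.25 × 8.4, A = 2.1 in², y = 4.2 in, Ī = 12.348 in⁴.
Top flange (beyond web): 4.35 × 0.4, A = 1.74 in², y = 8.2 in, Ī = 0.0232 in⁴.
Bottom flange (beyond web): 4.35 × 0.4, A = 1.74 in², y = 0.2 in, Ī = 0.0232 in⁴.
Centroid: ȳ = ΣA·y / ΣA = 4.2 in.
Transfer each piece to the centroidal x-axis using Ī + A·d² with d = y − 4.2:
  web: d = 0 in → contributes +12.348 in⁴
  top flange (beyond web): d = 4 in → contributes +27.863 in⁴
  bottom flange (beyond web): d = -4 in → contributes +27.863 in⁴
Total I = 68.074 in⁴.
For the y-axis: x̄ = 4.475 in.
Repeating about the centroidal y-axis gives I_y = 23.908 in⁴.

I_x ≈ 68.1 in⁴, I_y ≈ 23.9 in⁴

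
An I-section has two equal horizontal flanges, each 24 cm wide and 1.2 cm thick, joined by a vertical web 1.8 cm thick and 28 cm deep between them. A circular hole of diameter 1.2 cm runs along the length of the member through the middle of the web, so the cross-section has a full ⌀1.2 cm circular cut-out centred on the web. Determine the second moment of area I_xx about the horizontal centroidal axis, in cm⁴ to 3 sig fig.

Break the section into simple shapes (no overlaps), measuring from the bottom-left corner of the bounding box.
Bottom flange: 24 × 1.2, A = 28.8 cm², y = 0.6 cm, Ī = 3.456 cm⁴.
Web: 1.8 × 28, A = 50.4 cm², y = 15.2 cm, Ī = 3292.8 cm⁴.
Top flange: 24 × 1.2, A = 28.8 cm², y = 29.8 cm, Ī = 3.456 cm⁴.
Hole (subtracted): ⌀1.2, A = 1.131 cm², y = 15.2 cm, Ī = 0.10179 cm⁴.
By symmetry the centroid is at mid-height, ȳ = 15.2 cm.
Transfer each piece to the horizontal centroidal axis using Ī + A·d² with d = y − 15.2:
  bottom flange: d = -14.6 cm → contributes +6142.5 cm⁴
  web: d = 0 cm → contributes +3292.8 cm⁴
  top flange: d = 14.6 cm → contributes +6142.5 cm⁴
  hole: d = 0 cm → contributes −0.10179 cm⁴
Total I = 15 578 cm⁴.

I_xx ≈ 1.56 × 10⁴ cm⁴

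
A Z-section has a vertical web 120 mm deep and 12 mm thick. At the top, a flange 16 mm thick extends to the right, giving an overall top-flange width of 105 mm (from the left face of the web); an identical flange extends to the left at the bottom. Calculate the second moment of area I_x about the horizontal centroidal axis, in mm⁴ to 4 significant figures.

Decompose the section into non-overlapping parts with the origin at the bottom-left of its bounding rectangle.
Web: 12 × 120, A = 1 440 mm², y = 60 mm, Ī = 1 728 000 mm⁴.
Top flange (beyond web): 93 × 16, A = 1 488 mm², y = 112 mm, Ī = 31 744 mm⁴.
Bottom flange (beyond web): 93 × 16, A = 1 488 mm², y = 8 mm, Ī = 31 744 mm⁴.
Centroid: ȳ = ΣA·y / ΣA = 60 mm.
Transfer each piece to the horizontal centroidal axis using Ī + A·d² with d = y − 60:
  web: d = 0 mm → contributes +1 728 000 mm⁴
  top flange (beyond web): d = 52 mm → contributes +4 055 296 mm⁴
  bottom flange (beyond web): d = -52 mm → contributes +4 055 296 mm⁴
Total I = 9 838 592 mm⁴.

I_x ≈ 9.839 × 10⁶ mm⁴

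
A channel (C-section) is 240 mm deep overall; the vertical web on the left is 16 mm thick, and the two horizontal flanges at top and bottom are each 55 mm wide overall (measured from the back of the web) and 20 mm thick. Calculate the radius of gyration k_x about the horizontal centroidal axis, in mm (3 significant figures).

k_x ≈ 83.2 mm

Break the section into simple shapes (no overlaps), measuring from the bottom-left corner of the bounding box.
Web: 16 × 240, A = 3 840 mm², y = 120 mm, Ī = 18 432 000 mm⁴.
Top flange (beyond web): 39 × 20, A = 780 mm², y = 230 mm, Ī = 26 000 mm⁴.
Bottom flange (beyond web): 39 × 20, A = 780 mm², y = 10 mm, Ī = 26 000 mm⁴.
By symmetry the centroid is at mid-height, ȳ = 120 mm.
Transfer each piece to the horizontal centroidal axis using Ī + A·d² with d = y − 120:
  web: d = 0 mm → contributes +18 432 000 mm⁴
  top flange (beyond web): d = 110 mm → contributes +9 464 000 mm⁴
  bottom flange (beyond web): d = -110 mm → contributes +9 464 000 mm⁴
Total I = 37 360 000 mm⁴.
Radius of gyration: k = √(I/A) = √(37 360 000 / 5 400) = 83.178 mm.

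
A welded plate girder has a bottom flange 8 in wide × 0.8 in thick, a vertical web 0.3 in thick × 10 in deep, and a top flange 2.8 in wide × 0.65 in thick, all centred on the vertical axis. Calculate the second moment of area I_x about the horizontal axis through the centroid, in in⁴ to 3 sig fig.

I_x ≈ 209 in⁴

Treat the section as a set of non-overlapping primitives; coordinates are from the bounding-box lower-left.
Bottom plate: 8 × 0.8, A = 6.4 in², y = 0.4 in, Ī = 0.34133 in⁴.
Web plate: 0.3 × 10, A = 3 in², y = 5.8 in, Ī = 25 in⁴.
Top plate: 2.8 × 0.65, A = 1.82 in², y = 11.125 in, Ī = 0.064079 in⁴.
Centroid: ȳ = ΣA·y / ΣA = 3.5836 in.
Transfer each piece to the horizontal axis through the centroid using Ī + A·d² with d = y − 3.5836:
  bottom plate: d = -3.1836 in → contributes +65.206 in⁴
  web plate: d = 2.2164 in → contributes +39.738 in⁴
  top plate: d = 7.5414 in → contributes +103.57 in⁴
Total I = 208.52 in⁴.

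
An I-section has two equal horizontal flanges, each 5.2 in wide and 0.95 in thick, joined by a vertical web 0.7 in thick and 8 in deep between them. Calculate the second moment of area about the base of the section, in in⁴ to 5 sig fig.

I_base ≈ 607.76 in⁴

Break the section into simple shapes (no overlaps), measuring from the bottom-left corner of the bounding box.
Bottom flange: 5.2 × 0.95, A = 4.94 in², y = 0.475 in, Ī = 0.3715292 in⁴.
Web: 0.7 × 8, A = 5.6 in², y = 4.95 in, Ī = 29.86667 in⁴.
Top flange: 5.2 × 0.95, A = 4.94 in², y = 9.425 in, Ī = 0.3715292 in⁴.
Transfer each piece to the bottom edge using Ī + A·d² with d = y − 0:
  bottom flange: d = 0.475 in → contributes +1.486117 in⁴
  web: d = 4.95 in → contributes +167.0807 in⁴
  top flange: d = 9.425 in → contributes +439.1948 in⁴
Total I = 607.7616 in⁴.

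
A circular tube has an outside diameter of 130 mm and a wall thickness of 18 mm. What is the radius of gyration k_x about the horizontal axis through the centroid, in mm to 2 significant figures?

k_x ≈ 40 mm

Split into non-overlapping primitives; take the origin at the lower-left of the bounding box.
Outer circle: ⌀130, A = 13 273 mm², y = 65 mm, Ī = 14 019 848 mm⁴.
Bore (subtracted): ⌀94, A = 6 940 mm², y = 65 mm, Ī = 3 832 492 mm⁴.
By symmetry the centroid is at mid-height, ȳ = 65 mm.
All pieces are centred on the horizontal axis through the centroid, so I = ΣĪ (holes subtracted) = 10 187 356 mm⁴.
Radius of gyration: k = √(I/A) = √(10 187 356 / 6 333) = 40.11 mm.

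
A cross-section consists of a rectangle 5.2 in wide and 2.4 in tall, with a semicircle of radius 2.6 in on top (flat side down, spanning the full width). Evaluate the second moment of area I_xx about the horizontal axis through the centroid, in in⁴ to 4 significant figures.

Split into non-overlapping primitives; take the origin at the lower-left of the bounding box.
Rectangular body: 5.2 × 2.4, A = 12.48 in², y = 1.2 in, Ī = 5.9904 in⁴.
Semicircular cap: semicircle r = 2.6, A = 10.6186 in², y = 3.50347 in, Ī = 5.01563 in⁴.
Centroid: ȳ = ΣA·y / ΣA = 2.25892 in.
Transfer each piece to the horizontal axis through the centroid using Ī + A·d² with d = y − 2.25892:
  rectangular body: d = -1.05892 in → contributes +19.9845 in⁴
  semicircular cap: d = 1.24455 in → contributes +21.4628 in⁴
Total I = 41.4473 in⁴.

I_xx ≈ 41.45 in⁴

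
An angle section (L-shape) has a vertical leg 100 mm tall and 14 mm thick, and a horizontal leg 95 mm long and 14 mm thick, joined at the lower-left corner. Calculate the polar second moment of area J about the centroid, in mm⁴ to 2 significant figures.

J ≈ 4.4 × 10⁶ mm⁴

Decompose the section into non-overlapping parts with the origin at the bottom-left of its bounding rectangle.
Vertical leg: 14 × 100, A = 1 400 mm², y = 50 mm, Ī = 1 166 667 mm⁴.
Horizontal leg (remainder): 81 × 14, A = 1 134 mm², y = 7 mm, Ī = 18 522 mm⁴.
Centroid: ȳ = ΣA·y / ΣA = 30.76 mm.
Transfer each piece to the centroidal x-axis using Ī + A·d² with d = y − 30.76:
  vertical leg: d = 19.24 mm → contributes +1 685 082 mm⁴
  horizontal leg (remainder): d = -23.76 mm → contributes +658 541 mm⁴
Total I = 2 343 623 mm⁴.
For the y-axis: x̄ = 28.26 mm.
Repeating about the centroidal y-axis gives I_y = 2 056 465 mm⁴.
Polar second moment: J = I_x + I_y = 4 400 088 mm⁴.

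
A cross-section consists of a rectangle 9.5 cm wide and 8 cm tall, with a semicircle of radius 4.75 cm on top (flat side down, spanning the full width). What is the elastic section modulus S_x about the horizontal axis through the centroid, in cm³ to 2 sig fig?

Break the section into simple shapes (no overlaps), measuring from the bottom-left corner of the bounding box.
Rectangular body: 9.5 × 8, A = 76 cm², y = 4 cm, Ī = 405.3 cm⁴.
Semicircular cap: semicircle r = 4.75, A = 35.44 cm², y = 10.02 cm, Ī = 55.87 cm⁴.
Centroid: ȳ = ΣA·y / ΣA = 5.913 cm.
Transfer each piece to the horizontal axis through the centroid using Ī + A·d² with d = y − 5.913:
  rectangular body: d = -1.913 cm → contributes +683.5 cm⁴
  semicircular cap: d = 4.103 cm → contributes +652.4 cm⁴
Total I = 1 336 cm⁴.
Extreme fibre distance c = 6.837 cm; S = I/c = 195.4 cm³.

S_x ≈ 200 cm³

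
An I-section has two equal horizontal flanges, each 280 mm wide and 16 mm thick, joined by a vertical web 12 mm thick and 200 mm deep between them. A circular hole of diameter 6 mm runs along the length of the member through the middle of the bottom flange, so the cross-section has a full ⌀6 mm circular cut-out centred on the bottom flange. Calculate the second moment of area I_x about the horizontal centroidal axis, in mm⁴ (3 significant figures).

I_x ≈ 1.12 × 10⁸ mm⁴

Treat the section as a set of non-overlapping primitives; coordinates are from the bounding-box lower-left.
Bottom flange: 280 × 16, A = 4 480 mm², y = 8 mm, Ī = 95 573 mm⁴.
Web: 12 × 200, A = 2 400 mm², y = 116 mm, Ī = 8 000 000 mm⁴.
Top flange: 280 × 16, A = 4 480 mm², y = 224 mm, Ī = 95 573 mm⁴.
Hole (subtracted): ⌀6, A = 28.274 mm², y = 8 mm, Ī = 63.617 mm⁴.
Centroid: ȳ = ΣA·y / ΣA = 116.27 mm.
Transfer each piece to the horizontal centroidal axis using Ī + A·d² with d = y − 116.27:
  bottom flange: d = -108.27 mm → contributes +52 611 385 mm⁴
  web: d = -0.26948 mm → contributes +8 000 174 mm⁴
  top flange: d = 107.73 mm → contributes +52 089 852 mm⁴
  hole: d = -108.27 mm → contributes −331 503 mm⁴
Total I = 112 369 908 mm⁴.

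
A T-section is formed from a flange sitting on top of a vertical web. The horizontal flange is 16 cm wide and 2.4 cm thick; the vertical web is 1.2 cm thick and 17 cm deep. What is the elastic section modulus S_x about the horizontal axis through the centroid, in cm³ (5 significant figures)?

S_x ≈ 118.86 cm³

Decompose the section into non-overlapping parts with the origin at the bottom-left of its bounding rectangle.
Flange: 16 × 2.4, A = 38.4 cm², y = 18.2 cm, Ī = 18.432 cm⁴.
Web: 1.2 × 17, A = 20.4 cm², y = 8.5 cm, Ī = 491.3 cm⁴.
Centroid: ȳ = ΣA·y / ΣA = 14.83469 cm.
Transfer each piece to the horizontal axis through the centroid using Ī + A·d² with d = y − 14.83469:
  flange: d = 3.365306 cm → contributes +453.323 cm⁴
  web: d = -6.334694 cm → contributes +1309.918 cm⁴
Total I = 1763.241 cm⁴.
Extreme fibre distance c = 14.83469 cm; S = I/c = 118.8593 cm³.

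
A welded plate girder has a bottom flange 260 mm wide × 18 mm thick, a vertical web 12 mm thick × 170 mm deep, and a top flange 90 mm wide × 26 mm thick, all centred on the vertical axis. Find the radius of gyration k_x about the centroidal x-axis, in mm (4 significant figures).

k_x ≈ 84.11 mm

Treat the section as a set of non-overlapping primitives; coordinates are from the bounding-box lower-left.
Bottom plate: 260 × 18, A = 4 680 mm², y = 9 mm, Ī = 126 360 mm⁴.
Web plate: 12 × 170, A = 2 040 mm², y = 103 mm, Ī = 4 913 000 mm⁴.
Top plate: 90 × 26, A = 2 340 mm², y = 201 mm, Ī = 131 820 mm⁴.
Centroid: ȳ = ΣA·y / ΣA = 79.755 mm.
Transfer each piece to the centroidal x-axis using Ī + A·d² with d = y − 79.755:
  bottom plate: d = -70.755 mm → contributes +23 555 682 mm⁴
  web plate: d = 23.245 mm → contributes +6 015 276 mm⁴
  top plate: d = 121.245 mm → contributes +34 530 658 mm⁴
Total I = 64 101 616 mm⁴.
Radius of gyration: k = √(I/A) = √(64 101 616 / 9 060) = 84.1144 mm.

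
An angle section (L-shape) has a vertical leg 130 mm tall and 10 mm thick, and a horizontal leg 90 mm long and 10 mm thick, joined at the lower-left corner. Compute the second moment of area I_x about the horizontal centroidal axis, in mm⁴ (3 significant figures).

I_x ≈ 3.62 × 10⁶ mm⁴

Split into non-overlapping primitives; take the origin at the lower-left of the bounding box.
Vertical leg: 10 × 130, A = 1 300 mm², y = 65 mm, Ī = 1 830 833 mm⁴.
Horizontal leg (remainder): 80 × 10, A = 800 mm², y = 5 mm, Ī = 6666.7 mm⁴.
Centroid: ȳ = ΣA·y / ΣA = 42.143 mm.
Transfer each piece to the horizontal centroidal axis using Ī + A·d² with d = y − 42.143:
  vertical leg: d = 22.857 mm → contributes +2 510 017 mm⁴
  horizontal leg (remainder): d = -37.143 mm → contributes +1 110 340 mm⁴
Total I = 3 620 357 mm⁴.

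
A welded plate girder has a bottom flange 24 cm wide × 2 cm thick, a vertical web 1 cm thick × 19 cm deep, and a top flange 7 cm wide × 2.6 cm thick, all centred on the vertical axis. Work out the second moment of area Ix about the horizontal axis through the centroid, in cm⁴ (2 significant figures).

Ix ≈ 6900 cm⁴

Split into non-overlapping primitives; take the origin at the lower-left of the bounding box.
Bottom plate: 24 × 2, A = 48 cm², y = 1 cm, Ī = 16 cm⁴.
Web plate: 1 × 19, A = 19 cm², y = 11.5 cm, Ī = 571.6 cm⁴.
Top plate: 7 × 2.6, A = 18.2 cm², y = 22.3 cm, Ī = 10.25 cm⁴.
Centroid: ȳ = ΣA·y / ΣA = 7.892 cm.
Transfer each piece to the horizontal axis through the centroid using Ī + A·d² with d = y − 7.892:
  bottom plate: d = -6.892 cm → contributes +2 296 cm⁴
  web plate: d = 3.608 cm → contributes +819 cm⁴
  top plate: d = 14.41 cm → contributes +3 789 cm⁴
Total I = 6 903 cm⁴.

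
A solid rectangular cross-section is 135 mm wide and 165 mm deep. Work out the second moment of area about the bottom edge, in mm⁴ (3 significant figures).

The section: 135 × 165, A = 22 275 mm², y = 82.5 mm, Ī = 50 536 406 mm⁴.
Transfer it to the base of the section using Ī + A·d² with d = y − 0:
  the section: d = 82.5 mm → contributes +202 145 625 mm⁴
Total I = 202 145 625 mm⁴.

I_base ≈ 2.02 × 10⁸ mm⁴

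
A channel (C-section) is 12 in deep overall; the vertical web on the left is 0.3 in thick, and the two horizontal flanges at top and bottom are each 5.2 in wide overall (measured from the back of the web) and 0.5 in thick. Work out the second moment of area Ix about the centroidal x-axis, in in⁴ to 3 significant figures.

Break the section into simple shapes (no overlaps), measuring from the bottom-left corner of the bounding box.
Web: 0.3 × 12, A = 3.6 in², y = 6 in, Ī = 43.2 in⁴.
Top flange (beyond web): 4.9 × 0.5, A = 2.45 in², y = 11.75 in, Ī = 0.051042 in⁴.
Bottom flange (beyond web): 4.9 × 0.5, A = 2.45 in², y = 0.25 in, Ī = 0.051042 in⁴.
By symmetry the centroid is at mid-height, ȳ = 6 in.
Transfer each piece to the centroidal x-axis using Ī + A·d² with d = y − 6:
  web: d = 0 in → contributes +43.2 in⁴
  top flange (beyond web): d = 5.75 in → contributes +81.054 in⁴
  bottom flange (beyond web): d = -5.75 in → contributes +81.054 in⁴
Total I = 205.31 in⁴.

Ix ≈ 205 in⁴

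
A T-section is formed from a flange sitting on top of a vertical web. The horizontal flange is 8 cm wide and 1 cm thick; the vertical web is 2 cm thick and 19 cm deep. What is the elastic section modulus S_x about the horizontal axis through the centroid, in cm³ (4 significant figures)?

S_x ≈ 160.6 cm³

Split into non-overlapping primitives; take the origin at the lower-left of the bounding box.
Flange: 8 × 1, A = 8 cm², y = 19.5 cm, Ī = 0.666667 cm⁴.
Web: 2 × 19, A = 38 cm², y = 9.5 cm, Ī = 1143.17 cm⁴.
Centroid: ȳ = ΣA·y / ΣA = 11.2391 cm.
Transfer each piece to the horizontal axis through the centroid using Ī + A·d² with d = y − 11.2391:
  flange: d = 8.26087 cm → contributes +546.602 cm⁴
  web: d = -1.73913 cm → contributes +1258.1 cm⁴
Total I = 1804.7 cm⁴.
Extreme fibre distance c = 11.2391 cm; S = I/c = 160.573 cm³.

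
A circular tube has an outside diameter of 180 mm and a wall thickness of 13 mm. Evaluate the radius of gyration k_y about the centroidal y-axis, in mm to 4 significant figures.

k_y ≈ 59.22 mm

Treat the section as a set of non-overlapping primitives; coordinates are from the bounding-box lower-left.
Outer circle: ⌀180, A = 25446.9 mm², x = 90 mm, Ī = 51 529 974 mm⁴.
Bore (subtracted): ⌀154, A = 18626.5 mm², x = 90 mm, Ī = 27 609 134 mm⁴.
By symmetry the centroid is at mid-width, x̄ = 90 mm.
All pieces are centred on the centroidal y-axis, so I = ΣĪ (holes subtracted) = 23 920 840 mm⁴.
Radius of gyration: k = √(I/A) = √(23 920 840 / 6820.4) = 59.222 mm.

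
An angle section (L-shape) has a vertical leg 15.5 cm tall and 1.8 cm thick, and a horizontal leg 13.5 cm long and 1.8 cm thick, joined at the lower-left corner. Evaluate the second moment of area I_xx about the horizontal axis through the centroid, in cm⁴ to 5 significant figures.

I_xx ≈ 1127.4 cm⁴

Break the section into simple shapes (no overlaps), measuring from the bottom-left corner of the bounding box.
Vertical leg: 1.8 × 15.5, A = 27.9 cm², y = 7.75 cm, Ī = 558.5813 cm⁴.
Horizontal leg (remainder): 11.7 × 1.8, A = 21.06 cm², y = 0.9 cm, Ī = 5.6862 cm⁴.
Centroid: ȳ = ΣA·y / ΣA = 4.803493 cm.
Transfer each piece to the horizontal axis through the centroid using Ī + A·d² with d = y − 4.803493:
  vertical leg: d = 2.946507 cm → contributes +800.8064 cm⁴
  horizontal leg (remainder): d = -3.903493 cm → contributes +326.5828 cm⁴
Total I = 1127.389 cm⁴.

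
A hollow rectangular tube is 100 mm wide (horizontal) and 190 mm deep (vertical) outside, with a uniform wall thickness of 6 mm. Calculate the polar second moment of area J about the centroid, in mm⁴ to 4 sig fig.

J ≈ 2.152 × 10⁷ mm⁴

Decompose the section into non-overlapping parts with the origin at the bottom-left of its bounding rectangle.
Outer rectangle: 100 × 190, A = 19 000 mm², y = 95 mm, Ī = 57 158 333 mm⁴.
Inner void (subtracted): 88 × 178, A = 15 664 mm², y = 95 mm, Ī = 41 358 181 mm⁴.
By symmetry the centroid is at mid-height, ȳ = 95 mm.
All pieces are centred on the centroidal x-axis, so I = ΣĪ (holes subtracted) = 15 800 152 mm⁴.
Repeating about the centroidal y-axis gives I_y = 5 724 832 mm⁴.
Polar second moment: J = I_x + I_y = 21 524 984 mm⁴.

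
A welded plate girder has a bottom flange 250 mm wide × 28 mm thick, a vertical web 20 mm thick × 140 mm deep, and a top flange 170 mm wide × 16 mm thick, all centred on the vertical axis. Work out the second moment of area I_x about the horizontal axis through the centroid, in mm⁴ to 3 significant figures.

Break the section into simple shapes (no overlaps), measuring from the bottom-left corner of the bounding box.
Bottom plate: 250 × 28, A = 7 000 mm², y = 14 mm, Ī = 457 333 mm⁴.
Web plate: 20 × 140, A = 2 800 mm², y = 98 mm, Ī = 4 573 333 mm⁴.
Top plate: 170 × 16, A = 2 720 mm², y = 176 mm, Ī = 58 027 mm⁴.
Centroid: ȳ = ΣA·y / ΣA = 67.981 mm.
Transfer each piece to the horizontal axis through the centroid using Ī + A·d² with d = y − 67.981:
  bottom plate: d = -53.981 mm → contributes +20 854 844 mm⁴
  web plate: d = 30.019 mm → contributes +7 096 555 mm⁴
  top plate: d = 108.02 mm → contributes +31 795 370 mm⁴
Total I = 59 746 769 mm⁴.

I_x ≈ 5.97 × 10⁷ mm⁴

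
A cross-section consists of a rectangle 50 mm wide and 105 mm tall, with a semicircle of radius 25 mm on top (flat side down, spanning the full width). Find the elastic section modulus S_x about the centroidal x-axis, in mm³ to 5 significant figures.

S_x ≈ 1.2079 × 10⁵ mm³

Decompose the section into non-overlapping parts with the origin at the bottom-left of its bounding rectangle.
Rectangular body: 50 × 105, A = 5 250 mm², y = 52.5 mm, Ī = 4 823 438 mm⁴.
Semicircular cap: semicircle r = 25, A = 981.7477 mm², y = 115.6103 mm, Ī = 42873.81 mm⁴.
Centroid: ȳ = ΣA·y / ΣA = 62.44238 mm.
Transfer each piece to the centroidal x-axis using Ī + A·d² with d = y − 62.44238:
  rectangular body: d = -9.942383 mm → contributes +5 342 405 mm⁴
  semicircular cap: d = 53.16795 mm → contributes +2 818 108 mm⁴
Total I = 8 160 513 mm⁴.
Extreme fibre distance c = 67.55762 mm; S = I/c = 120793.4 mm³.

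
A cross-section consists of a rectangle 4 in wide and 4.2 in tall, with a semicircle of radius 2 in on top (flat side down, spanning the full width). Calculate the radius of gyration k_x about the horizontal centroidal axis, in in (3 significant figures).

Split into non-overlapping primitives; take the origin at the lower-left of the bounding box.
Rectangular body: 4 × 4.2, A = 16.8 in², y = 2.1 in, Ī = 24.696 in⁴.
Semicircular cap: semicircle r = 2, A = 6.2832 in², y = 5.0488 in, Ī = 1.7561 in⁴.
Centroid: ȳ = ΣA·y / ΣA = 2.9027 in.
Transfer each piece to the horizontal centroidal axis using Ī + A·d² with d = y − 2.9027:
  rectangular body: d = -0.80266 in → contributes +35.52 in⁴
  semicircular cap: d = 2.1462 in → contributes +30.697 in⁴
Total I = 66.216 in⁴.
Radius of gyration: k = √(I/A) = √(66.216 / 23.083) = 1.6937 in.

k_x ≈ 1.69 in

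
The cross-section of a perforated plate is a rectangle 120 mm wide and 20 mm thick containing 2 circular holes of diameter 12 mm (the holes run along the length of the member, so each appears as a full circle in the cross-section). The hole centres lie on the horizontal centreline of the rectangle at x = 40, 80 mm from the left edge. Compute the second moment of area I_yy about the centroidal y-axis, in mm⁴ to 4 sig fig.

Decompose the section into non-overlapping parts with the origin at the bottom-left of its bounding rectangle.
Plate: 120 × 20, A = 2 400 mm², x = 60 mm, Ī = 2 880 000 mm⁴.
Hole 1 (subtracted): ⌀12, A = 113.097 mm², x = 40 mm, Ī = 1017.88 mm⁴.
Hole 2 (subtracted): ⌀12, A = 113.097 mm², x = 80 mm, Ī = 1017.88 mm⁴.
By symmetry the centroid is at mid-width, x̄ = 60 mm.
Transfer each piece to the centroidal y-axis using Ī + A·d² with d = x − 60:
  plate: d = 0 mm → contributes +2 880 000 mm⁴
  hole 1: d = -20 mm → contributes −46256.8 mm⁴
  hole 2: d = 20 mm → contributes −46256.8 mm⁴
Total I = 2 787 486 mm⁴.

I_yy ≈ 2.787 × 10⁶ mm⁴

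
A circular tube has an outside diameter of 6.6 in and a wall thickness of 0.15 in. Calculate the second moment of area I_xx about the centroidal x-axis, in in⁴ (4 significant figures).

Decompose the section into non-overlapping parts with the origin at the bottom-left of its bounding rectangle.
Outer circle: ⌀6.6, A = 34.2119 in², y = 3.3 in, Ī = 93.142 in⁴.
Bore (subtracted): ⌀6.3, A = 31.1725 in², y = 3.3 in, Ī = 77.3272 in⁴.
By symmetry the centroid is at mid-height, ȳ = 3.3 in.
All pieces are centred on the centroidal x-axis, so I = ΣĪ (holes subtracted) = 15.8149 in⁴.

I_xx ≈ 15.81 in⁴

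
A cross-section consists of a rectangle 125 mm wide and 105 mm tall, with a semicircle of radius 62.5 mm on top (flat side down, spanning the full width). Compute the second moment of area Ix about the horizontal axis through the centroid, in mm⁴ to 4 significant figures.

Ix ≈ 3.985 × 10⁷ mm⁴

Decompose the section into non-overlapping parts with the origin at the bottom-left of its bounding rectangle.
Rectangular body: 125 × 105, A = 13 125 mm², y = 52.5 mm, Ī = 12 058 594 mm⁴.
Semicircular cap: semicircle r = 62.5, A = 6135.92 mm², y = 131.526 mm, Ī = 1 674 758 mm⁴.
Centroid: ȳ = ΣA·y / ΣA = 77.6751 mm.
Transfer each piece to the horizontal axis through the centroid using Ī + A·d² with d = y − 77.6751:
  rectangular body: d = -25.1751 mm → contributes +20 377 055 mm⁴
  semicircular cap: d = 53.8507 mm → contributes +19 468 300 mm⁴
Total I = 39 845 355 mm⁴.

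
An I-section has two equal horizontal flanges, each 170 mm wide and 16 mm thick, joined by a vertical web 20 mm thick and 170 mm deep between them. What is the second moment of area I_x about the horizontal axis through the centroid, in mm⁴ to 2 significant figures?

Split into non-overlapping primitives; take the origin at the lower-left of the bounding box.
Bottom flange: 170 × 16, A = 2 720 mm², y = 8 mm, Ī = 58 027 mm⁴.
Web: 20 × 170, A = 3 400 mm², y = 101 mm, Ī = 8 188 333 mm⁴.
Top flange: 170 × 16, A = 2 720 mm², y = 194 mm, Ī = 58 027 mm⁴.
By symmetry the centroid is at mid-height, ȳ = 101 mm.
Transfer each piece to the horizontal axis through the centroid using Ī + A·d² with d = y − 101:
  bottom flange: d = -93 mm → contributes +23 583 307 mm⁴
  web: d = 0 mm → contributes +8 188 333 mm⁴
  top flange: d = 93 mm → contributes +23 583 307 mm⁴
Total I = 55 354 947 mm⁴.

I_x ≈ 5.5 × 10⁷ mm⁴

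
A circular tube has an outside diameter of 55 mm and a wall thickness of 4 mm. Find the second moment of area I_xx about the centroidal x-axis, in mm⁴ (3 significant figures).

I_xx ≈ 2.10 × 10⁵ mm⁴

Decompose the section into non-overlapping parts with the origin at the bottom-left of its bounding rectangle.
Outer circle: ⌀55, A = 2375.8 mm², y = 27.5 mm, Ī = 449 180 mm⁴.
Bore (subtracted): ⌀47, A = 1734.9 mm², y = 27.5 mm, Ī = 239 531 mm⁴.
By symmetry the centroid is at mid-height, ȳ = 27.5 mm.
All pieces are centred on the centroidal x-axis, so I = ΣĪ (holes subtracted) = 209 649 mm⁴.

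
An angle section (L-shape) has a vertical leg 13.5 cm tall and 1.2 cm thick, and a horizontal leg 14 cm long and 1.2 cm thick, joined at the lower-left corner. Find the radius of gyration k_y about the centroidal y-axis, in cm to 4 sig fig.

Split into non-overlapping primitives; take the origin at the lower-left of the bounding box.
Vertical leg: 1.2 × 13.5, A = 16.2 cm², x = 0.6 cm, Ī = 1.944 cm⁴.
Horizontal leg (remainder): 12.8 × 1.2, A = 15.36 cm², x = 7.6 cm, Ī = 209.715 cm⁴.
Centroid: x̄ = ΣA·x / ΣA = 4.00684 cm.
Transfer each piece to the centroidal y-axis using Ī + A·d² with d = x − 4.00684:
  vertical leg: d = -3.40684 cm → contributes +189.971 cm⁴
  horizontal leg (remainder): d = 3.59316 cm → contributes +408.025 cm⁴
Total I = 597.995 cm⁴.
Radius of gyration: k = √(I/A) = √(597.995 / 31.56) = 4.35292 cm.

k_y ≈ 4.353 cm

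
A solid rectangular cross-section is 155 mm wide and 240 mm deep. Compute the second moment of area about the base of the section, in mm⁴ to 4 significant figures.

The section: 155 × 240, A = 37 200 mm², y = 120 mm, Ī = 178 560 000 mm⁴.
Transfer it to the bottom edge using Ī + A·d² with d = y − 0:
  the section: d = 120 mm → contributes +714 240 000 mm⁴
Total I = 714 240 000 mm⁴.

I_base ≈ 7.142 × 10⁸ mm⁴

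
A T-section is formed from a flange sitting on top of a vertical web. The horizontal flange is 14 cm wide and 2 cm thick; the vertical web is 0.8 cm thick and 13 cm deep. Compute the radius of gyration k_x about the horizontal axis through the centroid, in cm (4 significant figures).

k_x ≈ 3.894 cm

Split into non-overlapping primitives; take the origin at the lower-left of the bounding box.
Flange: 14 × 2, A = 28 cm², y = 14 cm, Ī = 9.33333 cm⁴.
Web: 0.8 × 13, A = 10.4 cm², y = 6.5 cm, Ī = 146.467 cm⁴.
Centroid: ȳ = ΣA·y / ΣA = 11.9688 cm.
Transfer each piece to the horizontal axis through the centroid using Ī + A·d² with d = y − 11.9688:
  flange: d = 2.03125 cm → contributes +124.861 cm⁴
  web: d = -5.46875 cm → contributes +457.502 cm⁴
Total I = 582.363 cm⁴.
Radius of gyration: k = √(I/A) = √(582.363 / 38.4) = 3.89432 cm.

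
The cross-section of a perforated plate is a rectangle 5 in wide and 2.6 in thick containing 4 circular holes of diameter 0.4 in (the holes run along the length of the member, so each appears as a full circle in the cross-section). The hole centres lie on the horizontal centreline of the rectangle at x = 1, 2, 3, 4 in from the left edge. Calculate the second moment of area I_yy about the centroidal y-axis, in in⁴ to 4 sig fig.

Split into non-overlapping primitives; take the origin at the lower-left of the bounding box.
Plate: 5 × 2.6, A = 13 in², x = 2.5 in, Ī = 27.0833 in⁴.
Hole 1 (subtracted): ⌀0.4, A = 0.125664 in², x = 1 in, Ī = 0.00125664 in⁴.
Hole 2 (subtracted): ⌀0.4, A = 0.125664 in², x = 2 in, Ī = 0.00125664 in⁴.
Hole 3 (subtracted): ⌀0.4, A = 0.125664 in², x = 3 in, Ī = 0.00125664 in⁴.
Hole 4 (subtracted): ⌀0.4, A = 0.125664 in², x = 4 in, Ī = 0.00125664 in⁴.
By symmetry the centroid is at mid-width, x̄ = 2.5 in.
Transfer each piece to the centroidal y-axis using Ī + A·d² with d = x − 2.5:
  plate: d = 0 in → contributes +27.0833 in⁴
  hole 1: d = -1.5 in → contributes −0.284 in⁴
  hole 2: d = -0.5 in → contributes −0.0326726 in⁴
  hole 3: d = 0.5 in → contributes −0.0326726 in⁴
  hole 4: d = 1.5 in → contributes −0.284 in⁴
Total I = 26.45 in⁴.

I_yy ≈ 26.45 in⁴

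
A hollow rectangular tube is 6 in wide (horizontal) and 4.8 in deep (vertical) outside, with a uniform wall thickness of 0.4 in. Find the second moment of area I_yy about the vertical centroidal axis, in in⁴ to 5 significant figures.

Decompose the section into non-overlapping parts with the origin at the bottom-left of its bounding rectangle.
Outer rectangle: 6 × 4.8, A = 28.8 in², x = 3 in, Ī = 86.4 in⁴.
Inner void (subtracted): 5.2 × 4, A = 20.8 in², x = 3 in, Ī = 46.86933 in⁴.
By symmetry the centroid is at mid-width, x̄ = 3 in.
All pieces are centred on the vertical centroidal axis, so I = ΣĪ (holes subtracted) = 39.53067 in⁴.

I_yy ≈ 39.531 in⁴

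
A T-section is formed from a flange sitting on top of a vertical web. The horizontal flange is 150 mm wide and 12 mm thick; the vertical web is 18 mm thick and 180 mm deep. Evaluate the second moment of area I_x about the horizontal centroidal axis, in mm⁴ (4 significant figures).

I_x ≈ 1.943 × 10⁷ mm⁴

Break the section into simple shapes (no overlaps), measuring from the bottom-left corner of the bounding box.
Flange: 150 × 12, A = 1 800 mm², y = 186 mm, Ī = 21 600 mm⁴.
Web: 18 × 180, A = 3 240 mm², y = 90 mm, Ī = 8 748 000 mm⁴.
Centroid: ȳ = ΣA·y / ΣA = 124.286 mm.
Transfer each piece to the horizontal centroidal axis using Ī + A·d² with d = y − 124.286:
  flange: d = 61.7143 mm → contributes +6 877 176 mm⁴
  web: d = -34.2857 mm → contributes +12 556 653 mm⁴
Total I = 19 433 829 mm⁴.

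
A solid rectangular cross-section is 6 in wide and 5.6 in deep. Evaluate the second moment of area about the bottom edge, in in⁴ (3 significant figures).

The section: 6 × 5.6, A = 33.6 in², y = 2.8 in, Ī = 87.808 in⁴.
Transfer it to the base of the section using Ī + A·d² with d = y − 0:
  the section: d = 2.8 in → contributes +351.23 in⁴
Total I = 351.23 in⁴.

I_base ≈ 351 in⁴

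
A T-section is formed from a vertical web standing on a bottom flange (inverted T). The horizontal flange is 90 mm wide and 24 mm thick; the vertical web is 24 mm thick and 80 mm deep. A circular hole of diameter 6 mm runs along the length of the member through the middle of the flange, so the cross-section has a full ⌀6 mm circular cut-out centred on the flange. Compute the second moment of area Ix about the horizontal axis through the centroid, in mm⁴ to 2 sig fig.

Break the section into simple shapes (no overlaps), measuring from the bottom-left corner of the bounding box.
Flange: 90 × 24, A = 2 160 mm², y = 12 mm, Ī = 103 680 mm⁴.
Web: 24 × 80, A = 1 920 mm², y = 64 mm, Ī = 1 024 000 mm⁴.
Hole (subtracted): ⌀6, A = 28.27 mm², y = 12 mm, Ī = 63.62 mm⁴.
Centroid: ȳ = ΣA·y / ΣA = 36.64 mm.
Transfer each piece to the horizontal axis through the centroid using Ī + A·d² with d = y − 36.64:
  flange: d = -24.64 mm → contributes +1 415 224 mm⁴
  web: d = 27.36 mm → contributes +2 461 112 mm⁴
  hole: d = -24.64 mm → contributes −17 232 mm⁴
Total I = 3 859 104 mm⁴.

Ix ≈ 3.9 × 10⁶ mm⁴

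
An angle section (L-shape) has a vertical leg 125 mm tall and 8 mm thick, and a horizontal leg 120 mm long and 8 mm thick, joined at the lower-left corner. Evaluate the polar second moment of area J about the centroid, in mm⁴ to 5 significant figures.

Treat the section as a set of non-overlapping primitives; coordinates are from the bounding-box lower-left.
Vertical leg: 8 × 125, A = 1 000 mm², y = 62.5 mm, Ī = 1 302 083 mm⁴.
Horizontal leg (remainder): 112 × 8, A = 896 mm², y = 4 mm, Ī = 4778.667 mm⁴.
Centroid: ȳ = ΣA·y / ΣA = 34.85443 mm.
Transfer each piece to the centroidal x-axis using Ī + A·d² with d = y − 34.85443:
  vertical leg: d = 27.64557 mm → contributes +2 066 361 mm⁴
  horizontal leg (remainder): d = -30.85443 mm → contributes +857 767 mm⁴
Total I = 2 924 128 mm⁴.
For the y-axis: x̄ = 32.35443 mm.
Repeating about the centroidal y-axis gives I_y = 2 643 218 mm⁴.
Polar second moment: J = I_x + I_y = 5 567 346 mm⁴.

J ≈ 5.5673 × 10⁶ mm⁴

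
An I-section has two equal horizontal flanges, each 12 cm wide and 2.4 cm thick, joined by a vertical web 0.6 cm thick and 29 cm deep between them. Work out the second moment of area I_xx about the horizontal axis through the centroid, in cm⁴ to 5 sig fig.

I_xx ≈ 1.5445 × 10⁴ cm⁴

Split into non-overlapping primitives; take the origin at the lower-left of the bounding box.
Bottom flange: 12 × 2.4, A = 28.8 cm², y = 1.2 cm, Ī = 13.824 cm⁴.
Web: 0.6 × 29, A = 17.4 cm², y = 16.9 cm, Ī = 1219.45 cm⁴.
Top flange: 12 × 2.4, A = 28.8 cm², y = 32.6 cm, Ī = 13.824 cm⁴.
By symmetry the centroid is at mid-height, ȳ = 16.9 cm.
Transfer each piece to the horizontal axis through the centroid using Ī + A·d² with d = y − 16.9:
  bottom flange: d = -15.7 cm → contributes +7112.736 cm⁴
  web: d = 0 cm → contributes +1219.45 cm⁴
  top flange: d = 15.7 cm → contributes +7112.736 cm⁴
Total I = 15444.92 cm⁴.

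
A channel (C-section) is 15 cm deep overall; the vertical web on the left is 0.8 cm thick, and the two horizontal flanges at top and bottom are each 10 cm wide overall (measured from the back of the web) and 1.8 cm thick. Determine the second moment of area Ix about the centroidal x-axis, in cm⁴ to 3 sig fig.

Ix ≈ 1680 cm⁴

Split into non-overlapping primitives; take the origin at the lower-left of the bounding box.
Web: 0.8 × 15, A = 12 cm², y = 7.5 cm, Ī = 225 cm⁴.
Top flange (beyond web): 9.2 × 1.8, A = 16.56 cm², y = 14.1 cm, Ī = 4.4712 cm⁴.
Bottom flange (beyond web): 9.2 × 1.8, A = 16.56 cm², y = 0.9 cm, Ī = 4.4712 cm⁴.
By symmetry the centroid is at mid-height, ȳ = 7.5 cm.
Transfer each piece to the centroidal x-axis using Ī + A·d² with d = y − 7.5:
  web: d = 0 cm → contributes +225 cm⁴
  top flange (beyond web): d = 6.6 cm → contributes +725.82 cm⁴
  bottom flange (beyond web): d = -6.6 cm → contributes +725.82 cm⁴
Total I = 1676.6 cm⁴.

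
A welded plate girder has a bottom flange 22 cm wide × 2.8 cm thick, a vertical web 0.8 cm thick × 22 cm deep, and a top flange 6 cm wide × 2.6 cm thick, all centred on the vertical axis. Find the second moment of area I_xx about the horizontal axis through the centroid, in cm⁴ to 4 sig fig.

Treat the section as a set of non-overlapping primitives; coordinates are from the bounding-box lower-left.
Bottom plate: 22 × 2.8, A = 61.6 cm², y = 1.4 cm, Ī = 40.2453 cm⁴.
Web plate: 0.8 × 22, A = 17.6 cm², y = 13.8 cm, Ī = 709.867 cm⁴.
Top plate: 6 × 2.6, A = 15.6 cm², y = 26.1 cm, Ī = 8.788 cm⁴.
Centroid: ȳ = ΣA·y / ΣA = 7.76667 cm.
Transfer each piece to the horizontal axis through the centroid using Ī + A·d² with d = y − 7.76667:
  bottom plate: d = -6.36667 cm → contributes +2537.17 cm⁴
  web plate: d = 6.03333 cm → contributes +1350.53 cm⁴
  top plate: d = 18.3333 cm → contributes +5252.12 cm⁴
Total I = 9139.81 cm⁴.

I_xx ≈ 9140 cm⁴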